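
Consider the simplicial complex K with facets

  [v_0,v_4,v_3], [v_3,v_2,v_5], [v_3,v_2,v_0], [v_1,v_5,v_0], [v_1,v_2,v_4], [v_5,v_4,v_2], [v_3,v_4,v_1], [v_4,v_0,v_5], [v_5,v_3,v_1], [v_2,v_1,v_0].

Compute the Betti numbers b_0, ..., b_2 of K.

b_0 = 1, b_1 = 0, b_2 = 0.

Take the total order v_0 < v_1 < v_2 < v_3 < v_4 < v_5 on the vertex set. Then K (dimension 2) consists of the simplices:

  0-simplices (6): [v_0], [v_1], [v_2], [v_3], [v_4], [v_5]
  1-simplices (15): (15 of them)
  2-simplices (10): [v_0,v_1,v_2], [v_0,v_1,v_5], [v_0,v_2,v_3], [v_0,v_3,v_4], [v_0,v_4,v_5], [v_1,v_2,v_4], [v_1,v_3,v_4], [v_1,v_3,v_5], [v_2,v_3,v_5], [v_2,v_4,v_5]

so the chain groups are C_0 ≅ Z^6, C_1 ≅ Z^15, C_2 ≅ Z^10.

Boundary ∂_1: C_1 → C_0 sends each edge [p,q] (with p < q) to q − p. For instance
  ∂[v_0,v_4] = [v_4] − [v_0].
The 6×15 boundary matrix has rank 5 and Smith normal form diag(1,1,1,1,1).

Boundary ∂_2: C_2 → C_1 sends each 2-simplex [p,q,r] to [q,r] − [p,r] + [p,q]. For instance
  ∂[v_1,v_3,v_5] = [v_3,v_5] − [v_1,v_5] + [v_1,v_3],
  ∂[v_0,v_3,v_4] = [v_3,v_4] − [v_0,v_4] + [v_0,v_3].
The resulting 15×10 matrix has rank 10, and its Smith normal form has invariant factors (1,1,1,1,1,1,1,1,1,2).

From H_k ≅ ker(∂_k) / im(∂_{k+1}) we obtain:

  H_0: rank C_0 − rank ∂_1 = 6 − 5 = 1, and the invariant factors of ∂_1 are all 1, so H_0 = Z.
  H_1: rank ker ∂_1 − rank ∂_2 = (15 − 5) − 10 = 0, and ∂_2 has invariant factor 2 > 1, so H_1 = Z/2Z.
  H_2: rank ker ∂_2 − rank ∂_3 = (10 − 10) − 0 = 0, and there is no ∂_3, so H_2 = 0.

Hence the Betti numbers are b_0 = 1, b_1 = 0, b_2 = 0.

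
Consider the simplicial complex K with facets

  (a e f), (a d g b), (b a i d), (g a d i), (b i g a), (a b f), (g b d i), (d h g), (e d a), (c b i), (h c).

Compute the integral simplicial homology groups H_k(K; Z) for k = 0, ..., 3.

H_0 ≅ Z,  H_1 ≅ Z,  H_2 = 0,  H_3 ≅ Z.

Fix the vertex order a < b < c < d < e < f < g < h < i and write every simplex with vertices in increasing order. Then dim K = 3 and the simplices of K are:

  0-simplices (9): a, b, c, d, e, f, g, h, i
  1-simplices (20): ab, ad, ae, af, ag, ai, bc, bd, bf, bg, bi, ch, ci, de, dg, dh, di, ef, gh, gi
  2-simplices (15): abd, abf, abg, abi, ade, adg, adi, aef, agi, bci, bdg, bdi, bgi, dgh, dgi
  3-simplices (5): abdg, abdi, abgi, adgi, bdgi

so the chain groups are C_0 ≅ Z^9, C_1 ≅ Z^20, C_2 ≅ Z^15, C_3 ≅ Z^5.

∂_1: C_1 → C_0 is given by ∂[p,q] = [q] − [p]. For instance
  ∂bg = g − b.
The resulting 9×20 matrix has rank 8, and its Smith normal form has invariant factors (1,1,1,1,1,1,1,1).

Boundary ∂_2: C_2 → C_1 maps a triangle to the signed sum of its edges. For instance
  ∂bci = ci − bi + bc,
  ∂adi = di − ai + ad.
This gives a 20×15 integer matrix of rank 11; reducing to Smith normal form yields diagonal entries (1,1,1,1,1,1,1,1,1,1,1).

The boundary map ∂_3: C_3 → C_2 sends each 3-simplex σ to the alternating sum Σ_i (−1)^i (σ with its i-th vertex removed). For instance
  ∂abgi = bgi − agi + abi − abg,
  ∂bdgi = dgi − bgi + bdi − bdg.
The 15×5 boundary matrix has rank 4 and Smith normal form diag(1,1,1,1).

From H_k ≅ ker(∂_k) / im(∂_{k+1}) we obtain:

  H_0: rank C_0 − rank ∂_1 = 9 − 8 = 1, and the invariant factors of ∂_1 are all 1, so H_0 = Z.
  H_1: rank ker ∂_1 − rank ∂_2 = (20 − 8) − 11 = 1, and the invariant factors of ∂_2 are all 1, so H_1 = Z.
  H_2: rank ker ∂_2 − rank ∂_3 = (15 − 11) − 4 = 0, and the invariant factors of ∂_3 are all 1, so H_2 = 0.
  H_3: rank ker ∂_3 − rank ∂_4 = (5 − 4) − 0 = 1, and there is no ∂_4, so H_3 = Z.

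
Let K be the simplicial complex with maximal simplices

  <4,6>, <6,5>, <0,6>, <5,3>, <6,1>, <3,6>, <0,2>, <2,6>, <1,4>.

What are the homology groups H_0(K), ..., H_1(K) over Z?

H_0 = Z,  H_1 = Z^3.

Fix the vertex order 0 < 1 < 2 < 3 < 4 < 5 < 6 and write every simplex with vertices in increasing order. Then dim K = 1 and the simplices of K are:

  0-simplices (7): [0], [1], [2], [3], [4], [5], [6]
  1-simplices (9): [0,2], [0,6], [1,4], [1,6], [2,6], [3,5], [3,6], [4,6], [5,6]

so the chain groups are C_0 ≅ Z^7, C_1 ≅ Z^9.

Boundary ∂_1: C_1 → C_0 sends each edge [p,q] (with p < q) to q − p. For instance
  ∂[1,4] = [4] − [1].
This gives a 7×9 integer matrix of rank 6; reducing to Smith normal form yields diagonal entries (1,1,1,1,1,1).

From H_k ≅ ker(∂_k) / im(∂_{k+1}) we obtain:

  H_0: rank C_0 − rank ∂_1 = 7 − 6 = 1, and the invariant factors of ∂_1 are all 1, so H_0 = Z.
  H_1: rank ker ∂_1 − rank ∂_2 = (9 − 6) − 0 = 3, and there is no ∂_2, so H_1 = Z^3.

(K is a triangulation of a wedge of 3 circles.)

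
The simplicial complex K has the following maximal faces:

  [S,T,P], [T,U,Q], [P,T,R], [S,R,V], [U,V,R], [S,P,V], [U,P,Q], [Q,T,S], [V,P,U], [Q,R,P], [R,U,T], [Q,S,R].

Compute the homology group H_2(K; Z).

H_2 = 0.

Fix the vertex order P < Q < R < S < T < U < V and write every simplex with vertices in increasing order. Then dim K = 2 and the simplices of K are:

  0-simplices (7): P, Q, R, S, T, U, V
  1-simplices (18): PQ, PR, PS, PT, PU, PV, QR, QS, QT, QU, RS, RT, RU, RV, ST, SV, TU, UV
  2-simplices (12): PQR, PQU, PRT, PST, PSV, PUV, QRS, QST, QTU, RSV, RTU, RUV

so the chain groups are C_0 ≅ Z^7, C_1 ≅ Z^18, C_2 ≅ Z^12.

∂_1: C_1 → C_0 maps an edge to its endpoints' difference, ∂[p,q] = q − p. For instance
  ∂UV = V − U.
The resulting 7×18 matrix has rank 6, and its Smith normal form has invariant factors (1,1,1,1,1,1).

The boundary map ∂_2: C_2 → C_1 acts by ∂[p,q,r] = [q,r] − [p,r] + [p,q]. For instance
  ∂PSV = SV − PV + PS,
  ∂PST = ST − PT + PS.
The resulting 18×12 matrix has rank 12, and its Smith normal form has invariant factors (1,1,1,1,1,1,1,1,1,1,1,2).

Computing H_k = (kernel of ∂_k) / (image of ∂_{k+1}):

  H_2: rank ker ∂_2 − rank ∂_3 = (12 − 12) − 0 = 0, and there is no ∂_3, so H_2 = 0.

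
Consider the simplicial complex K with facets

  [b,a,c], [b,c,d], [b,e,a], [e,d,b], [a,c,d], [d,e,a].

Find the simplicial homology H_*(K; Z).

Order the vertices as a < b < c < d < e. Listing each simplex with vertices in this order, K has dimension 2 with simplices:

  0-simplices (5): a, b, c, d, e
  1-simplices (9): ab, ac, ad, ae, bc, bd, be, cd, de
  2-simplices (6): abc, abe, acd, ade, bcd, bde

Hence C_0 ≅ Z^5, C_1 ≅ Z^9, C_2 ≅ Z^6.

Boundary ∂_1: C_1 → C_0 maps an edge to its endpoints' difference, ∂[p,q] = q − p. For instance
  ∂ad = d − a.
As a 5×9 matrix over Z this has rank 4, with invariant factors (1,1,1,1).

The boundary map ∂_2: C_2 → C_1 maps a triangle to the signed sum of its edges. For instance
  ∂abe = be − ae + ab,
  ∂abc = bc − ac + ab.
This gives a 9×6 integer matrix of rank 5; reducing to Smith normal form yields diagonal entries (1,1,1,1,1).

Computing H_k = (kernel of ∂_k) / (image of ∂_{k+1}):

  H_0: rank C_0 − rank ∂_1 = 5 − 4 = 1, and the invariant factors of ∂_1 are all 1, so H_0 ≅ Z.
  H_1: rank ker ∂_1 − rank ∂_2 = (9 − 4) − 5 = 0, and the invariant factors of ∂_2 are all 1, so H_1 ≅ 0.
  H_2: rank ker ∂_2 − rank ∂_3 = (6 − 5) − 0 = 1, and there is no ∂_3, so H_2 ≅ Z.

As a check, the Euler characteristic is 5 − 9 + 6 = 2, which agrees with 1 − 0 + 1 = 2.

H_0 = Z,  H_1 = 0,  H_2 = Z.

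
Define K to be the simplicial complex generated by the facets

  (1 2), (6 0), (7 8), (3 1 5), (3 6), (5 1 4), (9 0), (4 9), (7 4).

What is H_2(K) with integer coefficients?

H_2 ≅ 0.

Order the vertices as 0 < 1 < 2 < 3 < 4 < 5 < 6 < 7 < 8 < 9. Listing each simplex with vertices in this order, K has dimension 2 with simplices:

  0-simplices (10): [0], [1], [2], [3], [4], [5], [6], [7], [8], [9]
  1-simplices (12): [0,6], [0,9], [1,2], [1,3], [1,4], [1,5], [3,5], [3,6], [4,5], [4,7], [4,9], [7,8]
  2-simplices (2): [1,3,5], [1,4,5]

giving chain groups C_0 ≅ Z^10, C_1 ≅ Z^12, C_2 ≅ Z^2.

Boundary ∂_1: C_1 → C_0 is given by ∂[p,q] = [q] − [p].
The resulting 10×12 matrix has rank 9, and its Smith normal form has invariant factors (1,1,1,1,1,1,1,1,1).

∂_2: C_2 → C_1 sends each 2-simplex [p,q,r] to [q,r] − [p,r] + [p,q]. For instance
  ∂[1,4,5] = [4,5] − [1,5] + [1,4],
  ∂[1,3,5] = [3,5] − [1,5] + [1,3].
The 12×2 boundary matrix has rank 2 and Smith normal form diag(1,1).

From H_k ≅ ker(∂_k) / im(∂_{k+1}) we obtain:

  H_2: rank ker ∂_2 − rank ∂_3 = (2 − 2) − 0 = 0, and there is no ∂_3, so H_2 ≅ 0.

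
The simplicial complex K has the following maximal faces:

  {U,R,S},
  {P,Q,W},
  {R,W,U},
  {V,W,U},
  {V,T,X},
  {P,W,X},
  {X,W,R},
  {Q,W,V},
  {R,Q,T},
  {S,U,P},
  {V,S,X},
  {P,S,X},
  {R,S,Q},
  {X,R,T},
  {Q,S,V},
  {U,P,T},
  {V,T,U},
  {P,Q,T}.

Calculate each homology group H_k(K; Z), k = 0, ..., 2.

Order the vertices as P < Q < R < S < T < U < V < W < X. Listing each simplex with vertices in this order, K has dimension 2 with simplices:

  0-simplices (9): P, Q, R, S, T, U, V, W, X
  1-simplices (27): PQ, PS, PT, PU, PW, PX, QR, QS, QT, QV, QW, RS, RT, RU, RW, RX, SU, SV, SX, TU, TV, TX, UV, UW, VW, VX, WX
  2-simplices (18): PQT, PQW, PSU, PSX, PTU, PWX, QRS, QRT, QSV, QVW, RSU, RTX, RUW, RWX, SVX, TUV, TVX, UVW

Hence C_0 ≅ Z^9, C_1 ≅ Z^27, C_2 ≅ Z^18.

Boundary ∂_1: C_1 → C_0 is given by ∂[p,q] = [q] − [p].
The 9×27 boundary matrix has rank 8 and Smith normal form diag(1,1,1,1,1,1,1,1).

The boundary map ∂_2: C_2 → C_1 sends each 2-simplex [p,q,r] to [q,r] − [p,r] + [p,q]. For instance
  ∂QSV = SV − QV + QS,
  ∂QRS = RS − QS + QR.
This gives a 27×18 integer matrix of rank 17; reducing to Smith normal form yields diagonal entries (1,1,1,1,1,1,1,1,1,1,1,1,1,1,1,1,1).

Now H_k = ker ∂_k / im ∂_{k+1}, so:

  H_0: rank C_0 − rank ∂_1 = 9 − 8 = 1, and the invariant factors of ∂_1 are all 1, so H_0 = Z.
  H_1: rank ker ∂_1 − rank ∂_2 = (27 − 8) − 17 = 2, and the invariant factors of ∂_2 are all 1, so H_1 = Z^2.
  H_2: rank ker ∂_2 − rank ∂_3 = (18 − 17) − 0 = 1, and there is no ∂_3, so H_2 = Z.

H_0 ≅ Z,  H_1 ≅ Z^2,  H_2 ≅ Z.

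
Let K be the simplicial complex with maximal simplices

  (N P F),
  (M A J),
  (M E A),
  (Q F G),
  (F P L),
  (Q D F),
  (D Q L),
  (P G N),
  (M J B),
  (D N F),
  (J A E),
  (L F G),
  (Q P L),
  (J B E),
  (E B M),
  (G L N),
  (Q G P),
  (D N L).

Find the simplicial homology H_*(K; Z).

Order the vertices as A < B < D < E < F < G < J < L < M < N < P < Q. Listing each simplex with vertices in this order, K has dimension 2 with simplices:

  0-simplices (12): A, B, D, E, F, G, J, L, M, N, P, Q
  1-simplices (27): AE, AJ, AM, BE, BJ, BM, DF, DL, DN, DQ, EJ, EM, FG, FL, FN, FP, FQ, GL, GN, GP, GQ, JM, LN, LP, LQ, NP, PQ
  2-simplices (18): AEJ, AEM, AJM, BEJ, BEM, BJM, DFN, DFQ, DLN, DLQ, FGL, FGQ, FLP, FNP, GLN, GNP, GPQ, LPQ

so the chain groups are C_0 ≅ Z^12, C_1 ≅ Z^27, C_2 ≅ Z^18.

Boundary ∂_1: C_1 → C_0 is given by ∂[p,q] = [q] − [p]. For instance
  ∂LQ = Q − L.
The resulting 12×27 matrix has rank 10, and its Smith normal form has invariant factors (1,1,1,1,1,1,1,1,1,1).

Boundary ∂_2: C_2 → C_1 sends each 2-simplex [p,q,r] to [q,r] − [p,r] + [p,q]. For instance
  ∂AEJ = EJ − AJ + AE,
  ∂BEJ = EJ − BJ + BE.
The 27×18 boundary matrix has rank 17 and Smith normal form diag(1,1,1,1,1,1,1,1,1,1,1,1,1,1,1,1,2).

From H_k ≅ ker(∂_k) / im(∂_{k+1}) we obtain:

  H_0: rank C_0 − rank ∂_1 = 12 − 10 = 2, and the invariant factors of ∂_1 are all 1, so H_0 ≅ Z^2.
  H_1: rank ker ∂_1 − rank ∂_2 = (27 − 10) − 17 = 0, and ∂_2 has invariant factor 2 > 1, so H_1 ≅ Z/2.
  H_2: rank ker ∂_2 − rank ∂_3 = (18 − 17) − 0 = 1, and there is no ∂_3, so H_2 ≅ Z.

(K is a triangulation of the disjoint union of the 2-sphere S^2 and the real projective plane RP^2.)

H_0 ≅ Z^2,  H_1 ≅ Z/2,  H_2 ≅ Z.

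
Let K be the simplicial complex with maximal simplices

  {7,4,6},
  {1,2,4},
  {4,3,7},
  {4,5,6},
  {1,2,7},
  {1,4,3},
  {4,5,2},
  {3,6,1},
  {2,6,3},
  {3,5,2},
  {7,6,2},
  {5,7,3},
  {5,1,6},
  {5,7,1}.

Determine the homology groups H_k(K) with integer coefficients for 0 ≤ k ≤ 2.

H_0 = Z,  H_1 = Z^2,  H_2 = Z.

We work with the vertex ordering 1 < 2 < 3 < 4 < 5 < 6 < 7. The simplices of K, each written with vertices in increasing order, are:

  0-simplices (7): [1], [2], [3], [4], [5], [6], [7]
  1-simplices (21): [1,2], [1,3], [1,4], [1,5], [1,6], [1,7], [2,3], [2,4], [2,5], [2,6], [2,7], [3,4], [3,5], [3,6], [3,7], [4,5], [4,6], [4,7], [5,6], [5,7], [6,7]
  2-simplices (14): [1,2,4], [1,2,7], [1,3,4], [1,3,6], [1,5,6], [1,5,7], [2,3,5], [2,3,6], [2,4,5], [2,6,7], [3,4,7], [3,5,7], [4,5,6], [4,6,7]

so the chain groups are C_0 ≅ Z^7, C_1 ≅ Z^21, C_2 ≅ Z^14.

∂_1: C_1 → C_0 sends each edge [p,q] (with p < q) to q − p. For instance
  ∂[6,7] = [7] − [6].
The resulting 7×21 matrix has rank 6, and its Smith normal form has invariant factors (1,1,1,1,1,1).

∂_2: C_2 → C_1 maps a triangle to the signed sum of its edges. For instance
  ∂[2,3,5] = [3,5] − [2,5] + [2,3],
  ∂[2,3,6] = [3,6] − [2,6] + [2,3].
The resulting 21×14 matrix has rank 13, and its Smith normal form has invariant factors (1,1,1,1,1,1,1,1,1,1,1,1,1).

From H_k ≅ ker(∂_k) / im(∂_{k+1}) we obtain:

  H_0: rank C_0 − rank ∂_1 = 7 − 6 = 1, and the invariant factors of ∂_1 are all 1, so H_0 = Z.
  H_1: rank ker ∂_1 − rank ∂_2 = (21 − 6) − 13 = 2, and the invariant factors of ∂_2 are all 1, so H_1 = Z^2.
  H_2: rank ker ∂_2 − rank ∂_3 = (14 − 13) − 0 = 1, and there is no ∂_3, so H_2 = Z.

As a check, the Euler characteristic is 7 − 21 + 14 = 0, which agrees with 1 − 2 + 1 = 0.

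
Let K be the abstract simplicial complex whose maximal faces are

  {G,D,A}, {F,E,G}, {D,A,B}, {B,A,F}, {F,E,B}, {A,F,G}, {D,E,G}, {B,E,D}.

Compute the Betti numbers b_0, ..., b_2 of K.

b_0 = 1, b_1 = 0, b_2 = 1.

We work with the vertex ordering A < B < D < E < F < G. The simplices of K, each written with vertices in increasing order, are:

  0-simplices (6): A, B, D, E, F, G
  1-simplices (12): AB, AD, AF, AG, BD, BE, BF, DE, DG, EF, EG, FG
  2-simplices (8): ABD, ABF, ADG, AFG, BDE, BEF, DEG, EFG

so the chain groups are C_0 ≅ Z^6, C_1 ≅ Z^12, C_2 ≅ Z^8.

The boundary map ∂_1: C_1 → C_0 sends each edge [p,q] (with p < q) to q − p. For instance
  ∂EF = F − E.
This gives a 6×12 integer matrix of rank 5; reducing to Smith normal form yields diagonal entries (1,1,1,1,1).

The boundary map ∂_2: C_2 → C_1 sends each 2-simplex [p,q,r] to [q,r] − [p,r] + [p,q]. For instance
  ∂AFG = FG − AG + AF,
  ∂ADG = DG − AG + AD.
This gives a 12×8 integer matrix of rank 7; reducing to Smith normal form yields diagonal entries (1,1,1,1,1,1,1).

Reading off H_k = ker ∂_k / im ∂_{k+1}:

  H_0: rank C_0 − rank ∂_1 = 6 − 5 = 1, and the invariant factors of ∂_1 are all 1, so H_0 ≅ Z.
  H_1: rank ker ∂_1 − rank ∂_2 = (12 − 5) − 7 = 0, and the invariant factors of ∂_2 are all 1, so H_1 ≅ 0.
  H_2: rank ker ∂_2 − rank ∂_3 = (8 − 7) − 0 = 1, and there is no ∂_3, so H_2 ≅ Z.

As a check, the Euler characteristic is 6 − 12 + 8 = 2, which agrees with 1 − 0 + 1 = 2.

Hence the Betti numbers are b_0 = 1, b_1 = 0, b_2 = 1.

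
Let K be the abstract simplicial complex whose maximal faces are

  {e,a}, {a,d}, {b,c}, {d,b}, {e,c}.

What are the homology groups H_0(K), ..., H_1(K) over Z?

We work with the vertex ordering a < b < c < d < e. The simplices of K, each written with vertices in increasing order, are:

  0-simplices (5): a, b, c, d, e
  1-simplices (5): ad, ae, bc, bd, ce

Hence C_0 ≅ Z^5, C_1 ≅ Z^5.

Boundary ∂_1: C_1 → C_0 maps an edge to its endpoints' difference, ∂[p,q] = q − p. For instance
  ∂ae = e − a.
As a 5×5 matrix over Z this has rank 4, with invariant factors (1,1,1,1).

Computing H_k = (kernel of ∂_k) / (image of ∂_{k+1}):

  H_0: rank C_0 − rank ∂_1 = 5 − 4 = 1, and the invariant factors of ∂_1 are all 1, so H_0 = Z.
  H_1: rank ker ∂_1 − rank ∂_2 = (5 − 4) − 0 = 1, and there is no ∂_2, so H_1 = Z.

As a check, the Euler characteristic is 5 − 5 = 0, which agrees with 1 − 1 = 0.

H_0 ≅ Z,  H_1 ≅ Z.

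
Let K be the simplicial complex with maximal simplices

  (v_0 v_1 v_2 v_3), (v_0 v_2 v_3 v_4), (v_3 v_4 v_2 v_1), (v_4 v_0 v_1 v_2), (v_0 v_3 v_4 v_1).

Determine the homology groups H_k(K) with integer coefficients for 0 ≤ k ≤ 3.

We work with the vertex ordering v_0 < v_1 < v_2 < v_3 < v_4. The simplices of K, each written with vertices in increasing order, are:

  0-simplices (5): [v_0], [v_1], [v_2], [v_3], [v_4]
  1-simplices (10): [v_0,v_1], [v_0,v_2], [v_0,v_3], [v_0,v_4], [v_1,v_2], [v_1,v_3], [v_1,v_4], [v_2,v_3], [v_2,v_4], [v_3,v_4]
  2-simplices (10): [v_0,v_1,v_2], [v_0,v_1,v_3], [v_0,v_1,v_4], [v_0,v_2,v_3], [v_0,v_2,v_4], [v_0,v_3,v_4], [v_1,v_2,v_3], [v_1,v_2,v_4], [v_1,v_3,v_4], [v_2,v_3,v_4]
  3-simplices (5): [v_0,v_1,v_2,v_3], [v_0,v_1,v_2,v_4], [v_0,v_1,v_3,v_4], [v_0,v_2,v_3,v_4], [v_1,v_2,v_3,v_4]

so the chain groups are C_0 ≅ Z^5, C_1 ≅ Z^10, C_2 ≅ Z^10, C_3 ≅ Z^5.

Boundary ∂_1: C_1 → C_0 maps an edge to its endpoints' difference, ∂[p,q] = q − p. For instance
  ∂[v_2,v_3] = [v_3] − [v_2].
As a 5×10 matrix over Z this has rank 4, with invariant factors (1,1,1,1).

The boundary map ∂_2: C_2 → C_1 maps a triangle to the signed sum of its edges. For instance
  ∂[v_0,v_1,v_3] = [v_1,v_3] − [v_0,v_3] + [v_0,v_1],
  ∂[v_1,v_2,v_4] = [v_2,v_4] − [v_1,v_4] + [v_1,v_2].
The resulting 10×10 matrix has rank 6, and its Smith normal form has invariant factors (1,1,1,1,1,1).

∂_3: C_3 → C_2 sends each 3-simplex σ to the alternating sum Σ_i (−1)^i (σ with its i-th vertex removed). For instance
  ∂[v_0,v_2,v_3,v_4] = [v_2,v_3,v_4] − [v_0,v_3,v_4] + [v_0,v_2,v_4] − [v_0,v_2,v_3],
  ∂[v_0,v_1,v_3,v_4] = [v_1,v_3,v_4] − [v_0,v_3,v_4] + [v_0,v_1,v_4] − [v_0,v_1,v_3].
The 10×5 boundary matrix has rank 4 and Smith normal form diag(1,1,1,1).

From H_k ≅ ker(∂_k) / im(∂_{k+1}) we obtain:

  H_0: rank C_0 − rank ∂_1 = 5 − 4 = 1, and the invariant factors of ∂_1 are all 1, so H_0 ≅ Z.
  H_1: rank ker ∂_1 − rank ∂_2 = (10 − 4) − 6 = 0, and the invariant factors of ∂_2 are all 1, so H_1 ≅ 0.
  H_2: rank ker ∂_2 − rank ∂_3 = (10 − 6) − 4 = 0, and the invariant factors of ∂_3 are all 1, so H_2 ≅ 0.
  H_3: rank ker ∂_3 − rank ∂_4 = (5 − 4) − 0 = 1, and there is no ∂_4, so H_3 ≅ Z.

H_0 ≅ Z,  H_1 = 0,  H_2 = 0,  H_3 ≅ Z.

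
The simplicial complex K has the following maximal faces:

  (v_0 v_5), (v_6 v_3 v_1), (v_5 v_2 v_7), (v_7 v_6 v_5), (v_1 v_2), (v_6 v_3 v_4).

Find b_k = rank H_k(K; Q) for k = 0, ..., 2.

Order the vertices as v_0 < v_1 < v_2 < v_3 < v_4 < v_5 < v_6 < v_7. Listing each simplex with vertices in this order, K has dimension 2 with simplices:

  0-simplices (8): [v_0], [v_1], [v_2], [v_3], [v_4], [v_5], [v_6], [v_7]
  1-simplices (12): [v_0,v_5], [v_1,v_2], [v_1,v_3], [v_1,v_6], [v_2,v_5], [v_2,v_7], [v_3,v_4], [v_3,v_6], [v_4,v_6], [v_5,v_6], [v_5,v_7], [v_6,v_7]
  2-simplices (4): [v_1,v_3,v_6], [v_2,v_5,v_7], [v_3,v_4,v_6], [v_5,v_6,v_7]

giving chain groups C_0 ≅ Z^8, C_1 ≅ Z^12, C_2 ≅ Z^4.

Boundary ∂_1: C_1 → C_0 sends each edge [p,q] (with p < q) to q − p. For instance
  ∂[v_1,v_6] = [v_6] − [v_1].
The resulting 8×12 matrix has rank 7, and its Smith normal form has invariant factors (1,1,1,1,1,1,1).

Boundary ∂_2: C_2 → C_1 acts by ∂[p,q,r] = [q,r] − [p,r] + [p,q]. For instance
  ∂[v_3,v_4,v_6] = [v_4,v_6] − [v_3,v_6] + [v_3,v_4],
  ∂[v_2,v_5,v_7] = [v_5,v_7] − [v_2,v_7] + [v_2,v_5].
As a 12×4 matrix over Z this has rank 4, with invariant factors (1,1,1,1).

Now H_k = ker ∂_k / im ∂_{k+1}, so:

  H_0: rank C_0 − rank ∂_1 = 8 − 7 = 1, and the invariant factors of ∂_1 are all 1, so H_0 ≅ Z.
  H_1: rank ker ∂_1 − rank ∂_2 = (12 − 7) − 4 = 1, and the invariant factors of ∂_2 are all 1, so H_1 ≅ Z.
  H_2: rank ker ∂_2 − rank ∂_3 = (4 − 4) − 0 = 0, and there is no ∂_3, so H_2 ≅ 0.

As a check, the Euler characteristic is 8 − 12 + 4 = 0, which agrees with 1 − 1 + 0 = 0.

Hence the Betti numbers are b_0 = 1, b_1 = 1, b_2 = 0.

b_0 = 1, b_1 = 1, b_2 = 0.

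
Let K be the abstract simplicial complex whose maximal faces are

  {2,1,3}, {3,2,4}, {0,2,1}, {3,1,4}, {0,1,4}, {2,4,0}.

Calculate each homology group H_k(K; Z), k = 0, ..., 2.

Fix the vertex order 0 < 1 < 2 < 3 < 4 and write every simplex with vertices in increasing order. Then dim K = 2 and the simplices of K are:

  0-simplices (5): [0], [1], [2], [3], [4]
  1-simplices (9): [0,1], [0,2], [0,4], [1,2], [1,3], [1,4], [2,3], [2,4], [3,4]
  2-simplices (6): [0,1,2], [0,1,4], [0,2,4], [1,2,3], [1,3,4], [2,3,4]

giving chain groups C_0 ≅ Z^5, C_1 ≅ Z^9, C_2 ≅ Z^6.

The boundary map ∂_1: C_1 → C_0 sends each edge [p,q] (with p < q) to q − p. For instance
  ∂[2,4] = [4] − [2].
The resulting 5×9 matrix has rank 4, and its Smith normal form has invariant factors (1,1,1,1).

The boundary map ∂_2: C_2 → C_1 maps a triangle to the signed sum of its edges. For instance
  ∂[0,2,4] = [2,4] − [0,4] + [0,2],
  ∂[0,1,2] = [1,2] − [0,2] + [0,1].
The resulting 9×6 matrix has rank 5, and its Smith normal form has invariant factors (1,1,1,1,1).

From H_k ≅ ker(∂_k) / im(∂_{k+1}) we obtain:

  H_0: rank C_0 − rank ∂_1 = 5 − 4 = 1, and the invariant factors of ∂_1 are all 1, so H_0 ≅ Z.
  H_1: rank ker ∂_1 − rank ∂_2 = (9 − 4) − 5 = 0, and the invariant factors of ∂_2 are all 1, so H_1 ≅ 0.
  H_2: rank ker ∂_2 − rank ∂_3 = (6 − 5) − 0 = 1, and there is no ∂_3, so H_2 ≅ Z.

As a check, the Euler characteristic is 5 − 9 + 6 = 2, which agrees with 1 − 0 + 1 = 2.
(K is a triangulation of the 2-sphere S^2.)

H_0 ≅ Z,  H_1 = 0,  H_2 ≅ Z.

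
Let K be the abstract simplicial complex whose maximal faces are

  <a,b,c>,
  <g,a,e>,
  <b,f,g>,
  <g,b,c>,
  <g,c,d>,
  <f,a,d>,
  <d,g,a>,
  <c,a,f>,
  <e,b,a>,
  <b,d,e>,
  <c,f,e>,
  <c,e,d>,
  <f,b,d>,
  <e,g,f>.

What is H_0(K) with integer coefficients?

H_0 ≅ Z.

Take the total order a < b < c < d < e < f < g on the vertex set. Then K (dimension 2) consists of the simplices:

  0-simplices (7): a, b, c, d, e, f, g
  1-simplices (21): ab, ac, ad, ae, af, ag, bc, bd, be, bf, bg, cd, ce, cf, cg, de, df, dg, ef, eg, fg
  2-simplices (14): abc, abe, acf, adf, adg, aeg, bcg, bde, bdf, bfg, cde, cdg, cef, efg

giving chain groups C_0 ≅ Z^7, C_1 ≅ Z^21, C_2 ≅ Z^14.

The boundary map ∂_1: C_1 → C_0 is given by ∂[p,q] = [q] − [p].
This gives a 7×21 integer matrix of rank 6; reducing to Smith normal form yields diagonal entries (1,1,1,1,1,1).

∂_2: C_2 → C_1 sends each 2-simplex [p,q,r] to [q,r] − [p,r] + [p,q]. For instance
  ∂bfg = fg − bg + bf,
  ∂abc = bc − ac + ab.
The resulting 21×14 matrix has rank 13, and its Smith normal form has invariant factors (1,1,1,1,1,1,1,1,1,1,1,1,1).

Reading off H_k = ker ∂_k / im ∂_{k+1}:

  H_0: rank C_0 − rank ∂_1 = 7 − 6 = 1, and the invariant factors of ∂_1 are all 1, so H_0 ≅ Z.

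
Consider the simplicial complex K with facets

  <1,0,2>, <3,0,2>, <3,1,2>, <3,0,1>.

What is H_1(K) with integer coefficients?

Order the vertices as 0 < 1 < 2 < 3. Listing each simplex with vertices in this order, K has dimension 2 with simplices:

  0-simplices (4): [0], [1], [2], [3]
  1-simplices (6): [0,1], [0,2], [0,3], [1,2], [1,3], [2,3]
  2-simplices (4): [0,1,2], [0,1,3], [0,2,3], [1,2,3]

giving chain groups C_0 ≅ Z^4, C_1 ≅ Z^6, C_2 ≅ Z^4.

Boundary ∂_1: C_1 → C_0 sends each edge [p,q] (with p < q) to q − p. For instance
  ∂[0,1] = [1] − [0].
The resulting 4×6 matrix has rank 3, and its Smith normal form has invariant factors (1,1,1).

Boundary ∂_2: C_2 → C_1 maps a triangle to the signed sum of its edges. For instance
  ∂[1,2,3] = [2,3] − [1,3] + [1,2],
  ∂[0,2,3] = [2,3] − [0,3] + [0,2].
The 6×4 boundary matrix has rank 3 and Smith normal form diag(1,1,1).

Reading off H_k = ker ∂_k / im ∂_{k+1}:

  H_1: rank ker ∂_1 − rank ∂_2 = (6 − 3) − 3 = 0, and the invariant factors of ∂_2 are all 1, so H_1 = 0.

H_1 = 0.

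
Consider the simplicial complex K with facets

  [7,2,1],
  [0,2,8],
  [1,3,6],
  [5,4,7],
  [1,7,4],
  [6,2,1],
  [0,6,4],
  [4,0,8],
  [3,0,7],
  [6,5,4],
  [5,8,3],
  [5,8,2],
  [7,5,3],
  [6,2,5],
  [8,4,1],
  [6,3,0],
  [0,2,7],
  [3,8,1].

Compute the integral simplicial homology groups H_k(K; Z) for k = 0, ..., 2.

We work with the vertex ordering 0 < 1 < 2 < 3 < 4 < 5 < 6 < 7 < 8. The simplices of K, each written with vertices in increasing order, are:

  0-simplices (9): [0], [1], [2], [3], [4], [5], [6], [7], [8]
  1-simplices (27): (27 of them)
  2-simplices (18): [0,2,7], [0,2,8], [0,3,6], [0,3,7], [0,4,6], [0,4,8], [1,2,6], [1,2,7], [1,3,6], [1,3,8], [1,4,7], [1,4,8], [2,5,6], [2,5,8], [3,5,7], [3,5,8], [4,5,6], [4,5,7]

so the chain groups are C_0 ≅ Z^9, C_1 ≅ Z^27, C_2 ≅ Z^18.

The boundary map ∂_1: C_1 → C_0 is given by ∂[p,q] = [q] − [p].
As a 9×27 matrix over Z this has rank 8, with invariant factors (1,1,1,1,1,1,1,1).

The boundary map ∂_2: C_2 → C_1 sends each 2-simplex [p,q,r] to [q,r] − [p,r] + [p,q]. For instance
  ∂[0,3,6] = [3,6] − [0,6] + [0,3],
  ∂[3,5,7] = [5,7] − [3,7] + [3,5].
The resulting 27×18 matrix has rank 17, and its Smith normal form has invariant factors (1,1,1,1,1,1,1,1,1,1,1,1,1,1,1,1,1).

Computing H_k = (kernel of ∂_k) / (image of ∂_{k+1}):

  H_0: rank C_0 − rank ∂_1 = 9 − 8 = 1, and the invariant factors of ∂_1 are all 1, so H_0 ≅ Z.
  H_1: rank ker ∂_1 − rank ∂_2 = (27 − 8) − 17 = 2, and the invariant factors of ∂_2 are all 1, so H_1 ≅ Z^2.
  H_2: rank ker ∂_2 − rank ∂_3 = (18 − 17) − 0 = 1, and there is no ∂_3, so H_2 ≅ Z.

As a check, the Euler characteristic is 9 − 27 + 18 = 0, which agrees with 1 − 2 + 1 = 0.

H_0 ≅ Z,  H_1 ≅ Z^2,  H_2 ≅ Z.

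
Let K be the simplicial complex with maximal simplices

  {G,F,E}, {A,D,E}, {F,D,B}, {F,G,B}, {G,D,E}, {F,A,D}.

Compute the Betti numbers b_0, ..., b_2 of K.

b_0 = 1, b_1 = 1, b_2 = 0.

We work with the vertex ordering A < B < D < E < F < G. The simplices of K, each written with vertices in increasing order, are:

  0-simplices (6): A, B, D, E, F, G
  1-simplices (12): AD, AE, AF, BD, BF, BG, DE, DF, DG, EF, EG, FG
  2-simplices (6): ADE, ADF, BDF, BFG, DEG, EFG

Hence C_0 ≅ Z^6, C_1 ≅ Z^12, C_2 ≅ Z^6.

Boundary ∂_1: C_1 → C_0 sends each edge [p,q] (with p < q) to q − p. For instance
  ∂AE = E − A.
As a 6×12 matrix over Z this has rank 5, with invariant factors (1,1,1,1,1).

∂_2: C_2 → C_1 sends each 2-simplex [p,q,r] to [q,r] − [p,r] + [p,q]. For instance
  ∂ADF = DF − AF + AD,
  ∂DEG = EG − DG + DE.
This gives a 12×6 integer matrix of rank 6; reducing to Smith normal form yields diagonal entries (1,1,1,1,1,1).

From H_k ≅ ker(∂_k) / im(∂_{k+1}) we obtain:

  H_0: rank C_0 − rank ∂_1 = 6 − 5 = 1, and the invariant factors of ∂_1 are all 1, so H_0 = Z.
  H_1: rank ker ∂_1 − rank ∂_2 = (12 − 5) − 6 = 1, and the invariant factors of ∂_2 are all 1, so H_1 = Z.
  H_2: rank ker ∂_2 − rank ∂_3 = (6 − 6) − 0 = 0, and there is no ∂_3, so H_2 = 0.

As a check, the Euler characteristic is 6 − 12 + 6 = 0, which agrees with 1 − 1 + 0 = 0.
(K is a triangulation of the cylinder S^1 x I.)

Hence the Betti numbers are b_0 = 1, b_1 = 1, b_2 = 0.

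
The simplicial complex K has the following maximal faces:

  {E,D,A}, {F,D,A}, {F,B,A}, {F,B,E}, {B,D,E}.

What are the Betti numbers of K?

b_0 = 1, b_1 = 1, b_2 = 0.

Take the total order A < B < D < E < F on the vertex set. Then K (dimension 2) consists of the simplices:

  0-simplices (5): A, B, D, E, F
  1-simplices (10): AB, AD, AE, AF, BD, BE, BF, DE, DF, EF
  2-simplices (5): ABF, ADE, ADF, BDE, BEF

Hence C_0 ≅ Z^5, C_1 ≅ Z^10, C_2 ≅ Z^5.

Boundary ∂_1: C_1 → C_0 is given by ∂[p,q] = [q] − [p].
The resulting 5×10 matrix has rank 4, and its Smith normal form has invariant factors (1,1,1,1).

∂_2: C_2 → C_1 sends each 2-simplex [p,q,r] to [q,r] − [p,r] + [p,q]. For instance
  ∂ADF = DF − AF + AD,
  ∂ABF = BF − AF + AB.
The 10×5 boundary matrix has rank 5 and Smith normal form diag(1,1,1,1,1).

Now H_k = ker ∂_k / im ∂_{k+1}, so:

  H_0: rank C_0 − rank ∂_1 = 5 − 4 = 1, and the invariant factors of ∂_1 are all 1, so H_0 ≅ Z.
  H_1: rank ker ∂_1 − rank ∂_2 = (10 − 4) − 5 = 1, and the invariant factors of ∂_2 are all 1, so H_1 ≅ Z.
  H_2: rank ker ∂_2 − rank ∂_3 = (5 − 5) − 0 = 0, and there is no ∂_3, so H_2 ≅ 0.

As a check, the Euler characteristic is 5 − 10 + 5 = 0, which agrees with 1 − 1 + 0 = 0.
(K is a triangulation of the Möbius band.)

Hence the Betti numbers are b_0 = 1, b_1 = 1, b_2 = 0.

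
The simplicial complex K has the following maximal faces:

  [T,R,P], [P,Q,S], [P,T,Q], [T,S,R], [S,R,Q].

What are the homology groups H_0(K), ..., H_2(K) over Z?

H_0 ≅ Z,  H_1 ≅ Z,  H_2 = 0.

Take the total order P < Q < R < S < T on the vertex set. Then K (dimension 2) consists of the simplices:

  0-simplices (5): P, Q, R, S, T
  1-simplices (10): PQ, PR, PS, PT, QR, QS, QT, RS, RT, ST
  2-simplices (5): PQS, PQT, PRT, QRS, RST

giving chain groups C_0 ≅ Z^5, C_1 ≅ Z^10, C_2 ≅ Z^5.

Boundary ∂_1: C_1 → C_0 sends each edge [p,q] (with p < q) to q − p. For instance
  ∂PT = T − P.
The resulting 5×10 matrix has rank 4, and its Smith normal form has invariant factors (1,1,1,1).

Boundary ∂_2: C_2 → C_1 maps a triangle to the signed sum of its edges. For instance
  ∂RST = ST − RT + RS,
  ∂PQS = QS − PS + PQ.
This gives a 10×5 integer matrix of rank 5; reducing to Smith normal form yields diagonal entries (1,1,1,1,1).

From H_k ≅ ker(∂_k) / im(∂_{k+1}) we obtain:

  H_0: rank C_0 − rank ∂_1 = 5 − 4 = 1, and the invariant factors of ∂_1 are all 1, so H_0 = Z.
  H_1: rank ker ∂_1 − rank ∂_2 = (10 − 4) − 5 = 1, and the invariant factors of ∂_2 are all 1, so H_1 = Z.
  H_2: rank ker ∂_2 − rank ∂_3 = (5 − 5) − 0 = 0, and there is no ∂_3, so H_2 = 0.

As a check, the Euler characteristic is 5 − 10 + 5 = 0, which agrees with 1 − 1 + 0 = 0.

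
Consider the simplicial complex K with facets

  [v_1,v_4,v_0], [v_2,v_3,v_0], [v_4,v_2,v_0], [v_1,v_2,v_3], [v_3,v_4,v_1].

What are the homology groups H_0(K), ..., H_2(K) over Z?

H_0 ≅ Z,  H_1 ≅ Z,  H_2 = 0.

Order the vertices as v_0 < v_1 < v_2 < v_3 < v_4. Listing each simplex with vertices in this order, K has dimension 2 with simplices:

  0-simplices (5): [v_0], [v_1], [v_2], [v_3], [v_4]
  1-simplices (10): [v_0,v_1], [v_0,v_2], [v_0,v_3], [v_0,v_4], [v_1,v_2], [v_1,v_3], [v_1,v_4], [v_2,v_3], [v_2,v_4], [v_3,v_4]
  2-simplices (5): [v_0,v_1,v_4], [v_0,v_2,v_3], [v_0,v_2,v_4], [v_1,v_2,v_3], [v_1,v_3,v_4]

so the chain groups are C_0 ≅ Z^5, C_1 ≅ Z^10, C_2 ≅ Z^5.

∂_1: C_1 → C_0 maps an edge to its endpoints' difference, ∂[p,q] = q − p. For instance
  ∂[v_2,v_4] = [v_4] − [v_2].
As a 5×10 matrix over Z this has rank 4, with invariant factors (1,1,1,1).

∂_2: C_2 → C_1 acts by ∂[p,q,r] = [q,r] − [p,r] + [p,q]. For instance
  ∂[v_1,v_3,v_4] = [v_3,v_4] − [v_1,v_4] + [v_1,v_3],
  ∂[v_0,v_1,v_4] = [v_1,v_4] − [v_0,v_4] + [v_0,v_1].
The resulting 10×5 matrix has rank 5, and its Smith normal form has invariant factors (1,1,1,1,1).

Computing H_k = (kernel of ∂_k) / (image of ∂_{k+1}):

  H_0: rank C_0 − rank ∂_1 = 5 − 4 = 1, and the invariant factors of ∂_1 are all 1, so H_0 ≅ Z.
  H_1: rank ker ∂_1 − rank ∂_2 = (10 − 4) − 5 = 1, and the invariant factors of ∂_2 are all 1, so H_1 ≅ Z.
  H_2: rank ker ∂_2 − rank ∂_3 = (5 − 5) − 0 = 0, and there is no ∂_3, so H_2 ≅ 0.

As a check, the Euler characteristic is 5 − 10 + 5 = 0, which agrees with 1 − 1 + 0 = 0.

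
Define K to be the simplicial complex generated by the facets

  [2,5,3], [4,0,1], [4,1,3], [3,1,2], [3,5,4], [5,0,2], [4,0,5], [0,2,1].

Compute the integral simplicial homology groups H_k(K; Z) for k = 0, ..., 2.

Order the vertices as 0 < 1 < 2 < 3 < 4 < 5. Listing each simplex with vertices in this order, K has dimension 2 with simplices:

  0-simplices (6): [0], [1], [2], [3], [4], [5]
  1-simplices (12): [0,1], [0,2], [0,4], [0,5], [1,2], [1,3], [1,4], [2,3], [2,5], [3,4], [3,5], [4,5]
  2-simplices (8): [0,1,2], [0,1,4], [0,2,5], [0,4,5], [1,2,3], [1,3,4], [2,3,5], [3,4,5]

giving chain groups C_0 ≅ Z^6, C_1 ≅ Z^12, C_2 ≅ Z^8.

∂_1: C_1 → C_0 sends each edge [p,q] (with p < q) to q − p. For instance
  ∂[0,4] = [4] − [0].
The resulting 6×12 matrix has rank 5, and its Smith normal form has invariant factors (1,1,1,1,1).

∂_2: C_2 → C_1 acts by ∂[p,q,r] = [q,r] − [p,r] + [p,q]. For instance
  ∂[3,4,5] = [4,5] − [3,5] + [3,4],
  ∂[0,4,5] = [4,5] − [0,5] + [0,4].
The resulting 12×8 matrix has rank 7, and its Smith normal form has invariant factors (1,1,1,1,1,1,1).

Now H_k = ker ∂_k / im ∂_{k+1}, so:

  H_0: rank C_0 − rank ∂_1 = 6 − 5 = 1, and the invariant factors of ∂_1 are all 1, so H_0 = Z.
  H_1: rank ker ∂_1 − rank ∂_2 = (12 − 5) − 7 = 0, and the invariant factors of ∂_2 are all 1, so H_1 = 0.
  H_2: rank ker ∂_2 − rank ∂_3 = (8 − 7) − 0 = 1, and there is no ∂_3, so H_2 = Z.

As a check, the Euler characteristic is 6 − 12 + 8 = 2, which agrees with 1 − 0 + 1 = 2.
(K is a triangulation of the 2-sphere S^2.)

H_0 = Z,  H_1 = 0,  H_2 = Z.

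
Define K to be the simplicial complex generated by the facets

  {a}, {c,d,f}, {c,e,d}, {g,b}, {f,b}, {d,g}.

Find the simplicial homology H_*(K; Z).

Order the vertices as a < b < c < d < e < f < g. Listing each simplex with vertices in this order, K has dimension 2 with simplices:

  0-simplices (7): a, b, c, d, e, f, g
  1-simplices (8): bf, bg, cd, ce, cf, de, df, dg
  2-simplices (2): cde, cdf

giving chain groups C_0 ≅ Z^7, C_1 ≅ Z^8, C_2 ≅ Z^2.

∂_1: C_1 → C_0 is given by ∂[p,q] = [q] − [p]. For instance
  ∂dg = g − d.
As a 7×8 matrix over Z this has rank 5, with invariant factors (1,1,1,1,1).

The boundary map ∂_2: C_2 → C_1 maps a triangle to the signed sum of its edges. For instance
  ∂cdf = df − cf + cd,
  ∂cde = de − ce + cd.
The 8×2 boundary matrix has rank 2 and Smith normal form diag(1,1).

Computing H_k = (kernel of ∂_k) / (image of ∂_{k+1}):

  H_0: rank C_0 − rank ∂_1 = 7 − 5 = 2, and the invariant factors of ∂_1 are all 1, so H_0 = Z^2.
  H_1: rank ker ∂_1 − rank ∂_2 = (8 − 5) − 2 = 1, and the invariant factors of ∂_2 are all 1, so H_1 = Z.
  H_2: rank ker ∂_2 − rank ∂_3 = (2 − 2) − 0 = 0, and there is no ∂_3, so H_2 = 0.

As a check, the Euler characteristic is 7 − 8 + 2 = 1, which agrees with 2 − 1 + 0 = 1.

H_0 = Z^2,  H_1 = Z,  H_2 = 0.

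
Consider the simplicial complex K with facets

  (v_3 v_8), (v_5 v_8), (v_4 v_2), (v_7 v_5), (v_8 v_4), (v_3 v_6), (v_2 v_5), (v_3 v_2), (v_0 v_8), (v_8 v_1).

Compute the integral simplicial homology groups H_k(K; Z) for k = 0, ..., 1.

H_0 = Z,  H_1 = Z^2.

Take the total order v_0 < v_1 < v_2 < v_3 < v_4 < v_5 < v_6 < v_7 < v_8 on the vertex set. Then K (dimension 1) consists of the simplices:

  0-simplices (9): [v_0], [v_1], [v_2], [v_3], [v_4], [v_5], [v_6], [v_7], [v_8]
  1-simplices (10): [v_0,v_8], [v_1,v_8], [v_2,v_3], [v_2,v_4], [v_2,v_5], [v_3,v_6], [v_3,v_8], [v_4,v_8], [v_5,v_7], [v_5,v_8]

Hence C_0 ≅ Z^9, C_1 ≅ Z^10.

Boundary ∂_1: C_1 → C_0 sends each edge [p,q] (with p < q) to q − p.
This gives a 9×10 integer matrix of rank 8; reducing to Smith normal form yields diagonal entries (1,1,1,1,1,1,1,1).

From H_k ≅ ker(∂_k) / im(∂_{k+1}) we obtain:

  H_0: rank C_0 − rank ∂_1 = 9 − 8 = 1, and the invariant factors of ∂_1 are all 1, so H_0 ≅ Z.
  H_1: rank ker ∂_1 − rank ∂_2 = (10 − 8) − 0 = 2, and there is no ∂_2, so H_1 ≅ Z^2.

As a check, the Euler characteristic is 9 − 10 = -1, which agrees with 1 − 2 = -1.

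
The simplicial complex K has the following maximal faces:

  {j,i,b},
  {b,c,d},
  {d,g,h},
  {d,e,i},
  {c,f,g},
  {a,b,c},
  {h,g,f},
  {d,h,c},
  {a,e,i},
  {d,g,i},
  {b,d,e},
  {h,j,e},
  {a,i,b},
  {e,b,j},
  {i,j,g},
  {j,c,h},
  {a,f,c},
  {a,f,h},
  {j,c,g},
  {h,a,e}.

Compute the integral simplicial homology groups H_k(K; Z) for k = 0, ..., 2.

H_0 = Z,  H_1 = Z × Z/2,  H_2 = 0.

Take the total order a < b < c < d < e < f < g < h < i < j on the vertex set. Then K (dimension 2) consists of the simplices:

  0-simplices (10): a, b, c, d, e, f, g, h, i, j
  1-simplices (30): ab, ac, ae, af, ah, ai, bc, bd, be, bi, bj, cd, cf, cg, ch, cj, de, dg, dh, di, eh, ei, ej, fg, fh, gh, gi, gj, hj, ij
  2-simplices (20): abc, abi, acf, aeh, aei, afh, bcd, bde, bej, bij, cdh, cfg, cgj, chj, dei, dgh, dgi, ehj, fgh, gij

so the chain groups are C_0 ≅ Z^10, C_1 ≅ Z^30, C_2 ≅ Z^20.

The boundary map ∂_1: C_1 → C_0 is given by ∂[p,q] = [q] − [p]. For instance
  ∂ai = i − a.
The 10×30 boundary matrix has rank 9 and Smith normal form diag(1,1,1,1,1,1,1,1,1).

Boundary ∂_2: C_2 → C_1 acts by ∂[p,q,r] = [q,r] − [p,r] + [p,q]. For instance
  ∂bde = de − be + bd,
  ∂fgh = gh − fh + fg.
This gives a 30×20 integer matrix of rank 20; reducing to Smith normal form yields diagonal entries (1,1,1,1,1,1,1,1,1,1,1,1,1,1,1,1,1,1,1,2).

Now H_k = ker ∂_k / im ∂_{k+1}, so:

  H_0: rank C_0 − rank ∂_1 = 10 − 9 = 1, and the invariant factors of ∂_1 are all 1, so H_0 ≅ Z.
  H_1: rank ker ∂_1 − rank ∂_2 = (30 − 9) − 20 = 1, and ∂_2 has invariant factor 2 > 1, so H_1 ≅ Z × Z/2.
  H_2: rank ker ∂_2 − rank ∂_3 = (20 − 20) − 0 = 0, and there is no ∂_3, so H_2 ≅ 0.

As a check, the Euler characteristic is 10 − 30 + 20 = 0, which agrees with 1 − 1 + 0 = 0.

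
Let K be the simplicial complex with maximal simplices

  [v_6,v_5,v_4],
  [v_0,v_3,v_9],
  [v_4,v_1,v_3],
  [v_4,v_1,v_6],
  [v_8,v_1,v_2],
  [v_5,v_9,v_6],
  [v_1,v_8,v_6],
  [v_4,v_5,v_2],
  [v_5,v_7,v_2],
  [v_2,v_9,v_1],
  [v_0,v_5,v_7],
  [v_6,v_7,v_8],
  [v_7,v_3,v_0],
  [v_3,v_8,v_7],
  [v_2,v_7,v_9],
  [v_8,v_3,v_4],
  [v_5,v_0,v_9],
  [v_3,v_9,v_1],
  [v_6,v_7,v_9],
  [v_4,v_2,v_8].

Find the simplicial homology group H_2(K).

H_2 ≅ 0.

K has 10 vertices, 30 edges, 20 triangles.
rank ∂_2 = 20, rank ∂_3 = 0 ⇒ b_2 = 20 − 20 − 0 = 0. So H_2 ≅ 0.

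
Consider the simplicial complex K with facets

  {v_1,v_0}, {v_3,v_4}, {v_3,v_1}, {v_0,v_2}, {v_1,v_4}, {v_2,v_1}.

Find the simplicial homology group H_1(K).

H_1 ≅ Z^2.

Order the vertices as v_0 < v_1 < v_2 < v_3 < v_4. Listing each simplex with vertices in this order, K has dimension 1 with simplices:

  0-simplices (5): [v_0], [v_1], [v_2], [v_3], [v_4]
  1-simplices (6): [v_0,v_1], [v_0,v_2], [v_1,v_2], [v_1,v_3], [v_1,v_4], [v_3,v_4]

Hence C_0 ≅ Z^5, C_1 ≅ Z^6.

Boundary ∂_1: C_1 → C_0 sends each edge [p,q] (with p < q) to q − p. For instance
  ∂[v_0,v_1] = [v_1] − [v_0].
This gives a 5×6 integer matrix of rank 4; reducing to Smith normal form yields diagonal entries (1,1,1,1).

Computing H_k = (kernel of ∂_k) / (image of ∂_{k+1}):

  H_1: rank ker ∂_1 − rank ∂_2 = (6 − 4) − 0 = 2, and there is no ∂_2, so H_1 ≅ Z^2.

(K is a triangulation of a wedge of 2 circles.)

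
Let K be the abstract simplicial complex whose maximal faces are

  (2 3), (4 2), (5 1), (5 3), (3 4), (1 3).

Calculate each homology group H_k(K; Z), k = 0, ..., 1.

H_0 ≅ Z,  H_1 ≅ Z^2.

Take the total order 1 < 2 < 3 < 4 < 5 on the vertex set. Then K (dimension 1) consists of the simplices:

  0-simplices (5): [1], [2], [3], [4], [5]
  1-simplices (6): [1,3], [1,5], [2,3], [2,4], [3,4], [3,5]

so the chain groups are C_0 ≅ Z^5, C_1 ≅ Z^6.

Boundary ∂_1: C_1 → C_0 sends each edge [p,q] (with p < q) to q − p. For instance
  ∂[1,5] = [5] − [1].
This gives a 5×6 integer matrix of rank 4; reducing to Smith normal form yields diagonal entries (1,1,1,1).

Now H_k = ker ∂_k / im ∂_{k+1}, so:

  H_0: rank C_0 − rank ∂_1 = 5 − 4 = 1, and the invariant factors of ∂_1 are all 1, so H_0 = Z.
  H_1: rank ker ∂_1 − rank ∂_2 = (6 − 4) − 0 = 2, and there is no ∂_2, so H_1 = Z^2.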